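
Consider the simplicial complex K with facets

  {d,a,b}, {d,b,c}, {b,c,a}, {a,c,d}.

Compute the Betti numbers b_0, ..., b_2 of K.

b_0 = 1, b_1 = 0, b_2 = 1.

K has 4 vertices, 6 edges, 4 triangles.
rank ∂_0 = 0, rank ∂_1 = 3 ⇒ b_0 = 4 − 0 − 3 = 1; all invariant factors of ∂_1 are 1 so no torsion. So H_0 = Z.
rank ∂_1 = 3, rank ∂_2 = 3 ⇒ b_1 = 6 − 3 − 3 = 0; all invariant factors of ∂_2 are 1 so no torsion. So H_1 = 0.
rank ∂_2 = 3, rank ∂_3 = 0 ⇒ b_2 = 4 − 3 − 0 = 1. So H_2 = Z.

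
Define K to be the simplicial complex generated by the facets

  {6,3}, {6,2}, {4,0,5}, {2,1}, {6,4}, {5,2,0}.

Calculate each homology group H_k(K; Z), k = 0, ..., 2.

Order the vertices as 0 < 1 < 2 < 3 < 4 < 5 < 6. Listing each simplex with vertices in this order, K has dimension 2 with simplices:

  0-simplices (7): [0], [1], [2], [3], [4], [5], [6]
  1-simplices (9): [0,2], [0,4], [0,5], [1,2], [2,5], [2,6], [3,6], [4,5], [4,6]
  2-simplices (2): [0,2,5], [0,4,5]

giving chain groups C_0 ≅ Z^7, C_1 ≅ Z^9, C_2 ≅ Z^2.

Boundary ∂_1: C_1 → C_0 maps an edge to its endpoints' difference, ∂[p,q] = q − p.
This gives a 7×9 integer matrix of rank 6; reducing to Smith normal form yields diagonal entries (1,1,1,1,1,1).

The boundary map ∂_2: C_2 → C_1 sends each 2-simplex [p,q,r] to [q,r] − [p,r] + [p,q]. For instance
  ∂[0,2,5] = [2,5] − [0,5] + [0,2],
  ∂[0,4,5] = [4,5] − [0,5] + [0,4].
The resulting 9×2 matrix has rank 2, and its Smith normal form has invariant factors (1,1).

Now H_k = ker ∂_k / im ∂_{k+1}, so:

  H_0: rank C_0 − rank ∂_1 = 7 − 6 = 1, and the invariant factors of ∂_1 are all 1, so H_0 = Z.
  H_1: rank ker ∂_1 − rank ∂_2 = (9 − 6) − 2 = 1, and the invariant factors of ∂_2 are all 1, so H_1 = Z.
  H_2: rank ker ∂_2 − rank ∂_3 = (2 − 2) − 0 = 0, and there is no ∂_3, so H_2 = 0.

As a check, the Euler characteristic is 7 − 9 + 2 = 0, which agrees with 1 − 1 + 0 = 0.

H_0 ≅ Z,  H_1 ≅ Z,  H_2 = 0.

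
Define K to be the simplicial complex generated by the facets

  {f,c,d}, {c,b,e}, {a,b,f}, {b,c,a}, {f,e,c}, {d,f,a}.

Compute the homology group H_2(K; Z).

H_2 ≅ 0.

Take the total order a < b < c < d < e < f on the vertex set. Then K (dimension 2) consists of the simplices:

  0-simplices (6): a, b, c, d, e, f
  1-simplices (12): ab, ac, ad, af, bc, be, bf, cd, ce, cf, df, ef
  2-simplices (6): abc, abf, adf, bce, cdf, cef

so the chain groups are C_0 ≅ Z^6, C_1 ≅ Z^12, C_2 ≅ Z^6.

The boundary map ∂_1: C_1 → C_0 maps an edge to its endpoints' difference, ∂[p,q] = q − p. For instance
  ∂ab = b − a.
This gives a 6×12 integer matrix of rank 5; reducing to Smith normal form yields diagonal entries (1,1,1,1,1).

Boundary ∂_2: C_2 → C_1 acts by ∂[p,q,r] = [q,r] − [p,r] + [p,q]. For instance
  ∂abf = bf − af + ab,
  ∂bce = ce − be + bc.
This gives a 12×6 integer matrix of rank 6; reducing to Smith normal form yields diagonal entries (1,1,1,1,1,1).

Reading off H_k = ker ∂_k / im ∂_{k+1}:

  H_2: rank ker ∂_2 − rank ∂_3 = (6 − 6) − 0 = 0, and there is no ∂_3, so H_2 ≅ 0.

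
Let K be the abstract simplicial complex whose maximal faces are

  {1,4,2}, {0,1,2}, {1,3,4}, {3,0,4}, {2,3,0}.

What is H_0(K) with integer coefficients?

H_0 ≅ Z.

K has 5 vertices, 10 edges, 5 triangles.
rank ∂_0 = 0, rank ∂_1 = 4 ⇒ b_0 = 5 − 0 − 4 = 1; all invariant factors of ∂_1 are 1 so no torsion. So H_0 ≅ Z.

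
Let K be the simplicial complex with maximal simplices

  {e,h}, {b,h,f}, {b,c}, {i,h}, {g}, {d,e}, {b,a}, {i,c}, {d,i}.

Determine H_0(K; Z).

Take the total order a < b < c < d < e < f < g < h < i on the vertex set. Then K (dimension 2) consists of the simplices:

  0-simplices (9): a, b, c, d, e, f, g, h, i
  1-simplices (10): ab, bc, bf, bh, ci, de, di, eh, fh, hi
  2-simplices (1): bfh

giving chain groups C_0 ≅ Z^9, C_1 ≅ Z^10, C_2 ≅ Z^1.

∂_1: C_1 → C_0 is given by ∂[p,q] = [q] − [p].
The resulting 9×10 matrix has rank 7, and its Smith normal form has invariant factors (1,1,1,1,1,1,1).

Boundary ∂_2: C_2 → C_1 maps a triangle to the signed sum of its edges. For instance
  ∂bfh = fh − bh + bf.
The resulting 10×1 matrix has rank 1, and its Smith normal form has invariant factors (1).

Now H_k = ker ∂_k / im ∂_{k+1}, so:

  H_0: rank C_0 − rank ∂_1 = 9 − 7 = 2, and the invariant factors of ∂_1 are all 1, so H_0 = Z^2.

H_0 ≅ Z^2.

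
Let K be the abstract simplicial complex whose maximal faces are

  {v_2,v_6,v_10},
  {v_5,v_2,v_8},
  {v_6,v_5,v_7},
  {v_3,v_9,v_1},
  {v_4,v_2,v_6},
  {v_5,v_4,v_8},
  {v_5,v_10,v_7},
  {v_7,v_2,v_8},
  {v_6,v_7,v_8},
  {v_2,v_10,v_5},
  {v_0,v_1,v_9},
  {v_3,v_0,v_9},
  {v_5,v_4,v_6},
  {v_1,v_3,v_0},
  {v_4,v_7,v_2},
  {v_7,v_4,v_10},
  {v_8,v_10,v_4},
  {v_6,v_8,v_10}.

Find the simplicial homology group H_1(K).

H_1 = Z^2.

Take the total order v_0 < v_1 < v_2 < v_3 < v_4 < v_5 < v_6 < v_7 < v_8 < v_9 < v_10 on the vertex set. Then K (dimension 2) consists of the simplices:

  0-simplices (11): [v_0], [v_1], [v_2], [v_3], [v_4], [v_5], [v_6], [v_7], [v_8], [v_9], [v_10]
  1-simplices (27): (27 of them)
  2-simplices (18): (18 of them)

giving chain groups C_0 ≅ Z^11, C_1 ≅ Z^27, C_2 ≅ Z^18.

Boundary ∂_1: C_1 → C_0 maps an edge to its endpoints' difference, ∂[p,q] = q − p. For instance
  ∂[v_5,v_6] = [v_6] − [v_5].
This gives a 11×27 integer matrix of rank 9; reducing to Smith normal form yields diagonal entries (1,1,1,1,1,1,1,1,1).

∂_2: C_2 → C_1 sends each 2-simplex [p,q,r] to [q,r] − [p,r] + [p,q]. For instance
  ∂[v_5,v_6,v_7] = [v_6,v_7] − [v_5,v_7] + [v_5,v_6],
  ∂[v_2,v_6,v_10] = [v_6,v_10] − [v_2,v_10] + [v_2,v_6].
The 27×18 boundary matrix has rank 16 and Smith normal form diag(1,1,1,1,1,1,1,1,1,1,1,1,1,1,1,1).

Now H_k = ker ∂_k / im ∂_{k+1}, so:

  H_1: rank ker ∂_1 − rank ∂_2 = (27 − 9) − 16 = 2, and the invariant factors of ∂_2 are all 1, so H_1 = Z^2.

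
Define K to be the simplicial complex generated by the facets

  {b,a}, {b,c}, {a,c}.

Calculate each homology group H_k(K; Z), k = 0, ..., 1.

Fix the vertex order a < b < c and write every simplex with vertices in increasing order. Then dim K = 1 and the simplices of K are:

  0-simplices (3): a, b, c
  1-simplices (3): ab, ac, bc

Hence C_0 ≅ Z^3, C_1 ≅ Z^3.

The boundary map ∂_1: C_1 → C_0 sends each edge [p,q] (with p < q) to q − p. For instance
  ∂bc = c − b.
The 3×3 boundary matrix has rank 2 and Smith normal form diag(1,1).

From H_k ≅ ker(∂_k) / im(∂_{k+1}) we obtain:

  H_0: rank C_0 − rank ∂_1 = 3 − 2 = 1, and the invariant factors of ∂_1 are all 1, so H_0 ≅ Z.
  H_1: rank ker ∂_1 − rank ∂_2 = (3 − 2) − 0 = 1, and there is no ∂_2, so H_1 ≅ Z.

(K is a triangulation of the circle S^1.)

H_0 = Z,  H_1 = Z.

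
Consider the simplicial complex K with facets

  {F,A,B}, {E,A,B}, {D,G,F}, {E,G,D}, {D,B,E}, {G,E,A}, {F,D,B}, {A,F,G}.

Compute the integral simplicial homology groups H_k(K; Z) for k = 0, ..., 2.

We work with the vertex ordering A < B < D < E < F < G. The simplices of K, each written with vertices in increasing order, are:

  0-simplices (6): A, B, D, E, F, G
  1-simplices (12): AB, AE, AF, AG, BD, BE, BF, DE, DF, DG, EG, FG
  2-simplices (8): ABE, ABF, AEG, AFG, BDE, BDF, DEG, DFG

giving chain groups C_0 ≅ Z^6, C_1 ≅ Z^12, C_2 ≅ Z^8.

∂_1: C_1 → C_0 sends each edge [p,q] (with p < q) to q − p. For instance
  ∂DE = E − D.
The 6×12 boundary matrix has rank 5 and Smith normal form diag(1,1,1,1,1).

Boundary ∂_2: C_2 → C_1 acts by ∂[p,q,r] = [q,r] − [p,r] + [p,q]. For instance
  ∂AEG = EG − AG + AE,
  ∂ABF = BF − AF + AB.
The resulting 12×8 matrix has rank 7, and its Smith normal form has invariant factors (1,1,1,1,1,1,1).

Now H_k = ker ∂_k / im ∂_{k+1}, so:

  H_0: rank C_0 − rank ∂_1 = 6 − 5 = 1, and the invariant factors of ∂_1 are all 1, so H_0 = Z.
  H_1: rank ker ∂_1 − rank ∂_2 = (12 − 5) − 7 = 0, and the invariant factors of ∂_2 are all 1, so H_1 = 0.
  H_2: rank ker ∂_2 − rank ∂_3 = (8 − 7) − 0 = 1, and there is no ∂_3, so H_2 = Z.

H_0 = Z,  H_1 = 0,  H_2 = Z.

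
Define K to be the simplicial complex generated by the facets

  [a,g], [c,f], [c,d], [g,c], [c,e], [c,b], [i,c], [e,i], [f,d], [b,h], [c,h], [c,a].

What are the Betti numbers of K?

Fix the vertex order a < b < c < d < e < f < g < h < i and write every simplex with vertices in increasing order. Then dim K = 1 and the simplices of K are:

  0-simplices (9): a, b, c, d, e, f, g, h, i
  1-simplices (12): ac, ag, bc, bh, cd, ce, cf, cg, ch, ci, df, ei

so the chain groups are C_0 ≅ Z^9, C_1 ≅ Z^12.

Boundary ∂_1: C_1 → C_0 maps an edge to its endpoints' difference, ∂[p,q] = q − p.
This gives a 9×12 integer matrix of rank 8; reducing to Smith normal form yields diagonal entries (1,1,1,1,1,1,1,1).

Computing H_k = (kernel of ∂_k) / (image of ∂_{k+1}):

  H_0: rank C_0 − rank ∂_1 = 9 − 8 = 1, and the invariant factors of ∂_1 are all 1, so H_0 ≅ Z.
  H_1: rank ker ∂_1 − rank ∂_2 = (12 − 8) − 0 = 4, and there is no ∂_2, so H_1 ≅ Z^4.

(K is a triangulation of a wedge of 4 circles.)

Hence the Betti numbers are b_0 = 1, b_1 = 4.

b_0 = 1, b_1 = 4.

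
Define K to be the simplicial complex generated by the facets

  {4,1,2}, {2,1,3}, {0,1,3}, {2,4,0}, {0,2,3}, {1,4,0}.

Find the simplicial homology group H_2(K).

H_2 ≅ Z.

We work with the vertex ordering 0 < 1 < 2 < 3 < 4. The simplices of K, each written with vertices in increasing order, are:

  0-simplices (5): [0], [1], [2], [3], [4]
  1-simplices (9): [0,1], [0,2], [0,3], [0,4], [1,2], [1,3], [1,4], [2,3], [2,4]
  2-simplices (6): [0,1,3], [0,1,4], [0,2,3], [0,2,4], [1,2,3], [1,2,4]

giving chain groups C_0 ≅ Z^5, C_1 ≅ Z^9, C_2 ≅ Z^6.

Boundary ∂_1: C_1 → C_0 maps an edge to its endpoints' difference, ∂[p,q] = q − p. For instance
  ∂[0,3] = [3] − [0].
The resulting 5×9 matrix has rank 4, and its Smith normal form has invariant factors (1,1,1,1).

∂_2: C_2 → C_1 acts by ∂[p,q,r] = [q,r] − [p,r] + [p,q]. For instance
  ∂[0,2,3] = [2,3] − [0,3] + [0,2],
  ∂[0,1,3] = [1,3] − [0,3] + [0,1].
As a 9×6 matrix over Z this has rank 5, with invariant factors (1,1,1,1,1).

From H_k ≅ ker(∂_k) / im(∂_{k+1}) we obtain:

  H_2: rank ker ∂_2 − rank ∂_3 = (6 − 5) − 0 = 1, and there is no ∂_3, so H_2 ≅ Z.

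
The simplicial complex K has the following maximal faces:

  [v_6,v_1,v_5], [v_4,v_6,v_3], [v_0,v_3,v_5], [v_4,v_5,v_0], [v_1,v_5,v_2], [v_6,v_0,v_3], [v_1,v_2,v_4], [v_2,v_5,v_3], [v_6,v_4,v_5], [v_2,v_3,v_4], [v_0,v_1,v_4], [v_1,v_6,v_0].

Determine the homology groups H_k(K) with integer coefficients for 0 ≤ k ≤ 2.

We work with the vertex ordering v_0 < v_1 < v_2 < v_3 < v_4 < v_5 < v_6. The simplices of K, each written with vertices in increasing order, are:

  0-simplices (7): [v_0], [v_1], [v_2], [v_3], [v_4], [v_5], [v_6]
  1-simplices (18): (18 of them)
  2-simplices (12): (12 of them)

giving chain groups C_0 ≅ Z^7, C_1 ≅ Z^18, C_2 ≅ Z^12.

Boundary ∂_1: C_1 → C_0 is given by ∂[p,q] = [q] − [p]. For instance
  ∂[v_2,v_3] = [v_3] − [v_2].
As a 7×18 matrix over Z this has rank 6, with invariant factors (1,1,1,1,1,1).

The boundary map ∂_2: C_2 → C_1 acts by ∂[p,q,r] = [q,r] − [p,r] + [p,q]. For instance
  ∂[v_4,v_5,v_6] = [v_5,v_6] − [v_4,v_6] + [v_4,v_5],
  ∂[v_0,v_1,v_4] = [v_1,v_4] − [v_0,v_4] + [v_0,v_1].
This gives a 18×12 integer matrix of rank 12; reducing to Smith normal form yields diagonal entries (1,1,1,1,1,1,1,1,1,1,1,2).

Computing H_k = (kernel of ∂_k) / (image of ∂_{k+1}):

  H_0: rank C_0 − rank ∂_1 = 7 − 6 = 1, and the invariant factors of ∂_1 are all 1, so H_0 = Z.
  H_1: rank ker ∂_1 − rank ∂_2 = (18 − 6) − 12 = 0, and ∂_2 has invariant factor 2 > 1, so H_1 = Z/2Z.
  H_2: rank ker ∂_2 − rank ∂_3 = (12 − 12) − 0 = 0, and there is no ∂_3, so H_2 = 0.

(K is a triangulation of the real projective plane RP^2.)

H_0 ≅ Z,  H_1 ≅ Z/2Z,  H_2 = 0.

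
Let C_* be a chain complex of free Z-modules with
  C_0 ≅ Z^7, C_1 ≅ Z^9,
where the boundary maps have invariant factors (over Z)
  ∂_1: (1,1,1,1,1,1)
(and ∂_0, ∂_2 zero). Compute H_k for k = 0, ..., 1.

H_0 = Z,  H_1 = Z^3.

H_0: b_0 = 7 − 0 − 6 = 1; torsion from ∂_1 factors > 1: none. So H_0 = Z.
H_1: b_1 = 9 − 6 − 0 = 3; torsion from ∂_2 factors > 1: none. So H_1 = Z^3.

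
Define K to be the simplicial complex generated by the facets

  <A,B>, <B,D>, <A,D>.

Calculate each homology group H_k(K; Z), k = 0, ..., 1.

H_0 ≅ Z,  H_1 ≅ Z.

Order the vertices as A < B < D. Listing each simplex with vertices in this order, K has dimension 1 with simplices:

  0-simplices (3): A, B, D
  1-simplices (3): AB, AD, BD

giving chain groups C_0 ≅ Z^3, C_1 ≅ Z^3.

The boundary map ∂_1: C_1 → C_0 is given by ∂[p,q] = [q] − [p].
The 3×3 boundary matrix has rank 2 and Smith normal form diag(1,1).

From H_k ≅ ker(∂_k) / im(∂_{k+1}) we obtain:

  H_0: rank C_0 − rank ∂_1 = 3 − 2 = 1, and the invariant factors of ∂_1 are all 1, so H_0 ≅ Z.
  H_1: rank ker ∂_1 − rank ∂_2 = (3 − 2) − 0 = 1, and there is no ∂_2, so H_1 ≅ Z.

(K is a triangulation of the circle S^1.)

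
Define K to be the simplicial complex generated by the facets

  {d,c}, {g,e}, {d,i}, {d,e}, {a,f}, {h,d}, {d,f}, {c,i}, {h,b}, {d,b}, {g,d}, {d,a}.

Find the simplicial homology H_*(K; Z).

Order the vertices as a < b < c < d < e < f < g < h < i. Listing each simplex with vertices in this order, K has dimension 1 with simplices:

  0-simplices (9): a, b, c, d, e, f, g, h, i
  1-simplices (12): ad, af, bd, bh, cd, ci, de, df, dg, dh, di, eg

Hence C_0 ≅ Z^9, C_1 ≅ Z^12.

Boundary ∂_1: C_1 → C_0 sends each edge [p,q] (with p < q) to q − p. For instance
  ∂eg = g − e.
This gives a 9×12 integer matrix of rank 8; reducing to Smith normal form yields diagonal entries (1,1,1,1,1,1,1,1).

From H_k ≅ ker(∂_k) / im(∂_{k+1}) we obtain:

  H_0: rank C_0 − rank ∂_1 = 9 − 8 = 1, and the invariant factors of ∂_1 are all 1, so H_0 ≅ Z.
  H_1: rank ker ∂_1 − rank ∂_2 = (12 − 8) − 0 = 4, and there is no ∂_2, so H_1 ≅ Z^4.

As a check, the Euler characteristic is 9 − 12 = -3, which agrees with 1 − 4 = -3.

H_0 = Z,  H_1 = Z^4.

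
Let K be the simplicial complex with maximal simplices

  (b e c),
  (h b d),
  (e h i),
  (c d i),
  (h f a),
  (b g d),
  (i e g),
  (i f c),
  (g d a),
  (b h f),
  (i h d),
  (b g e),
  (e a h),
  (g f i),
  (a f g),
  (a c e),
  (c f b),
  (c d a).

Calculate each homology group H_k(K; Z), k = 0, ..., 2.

H_0 ≅ Z,  H_1 ≅ Z^2,  H_2 ≅ Z.

Order the vertices as a < b < c < d < e < f < g < h < i. Listing each simplex with vertices in this order, K has dimension 2 with simplices:

  0-simplices (9): a, b, c, d, e, f, g, h, i
  1-simplices (27): ac, ad, ae, af, ag, ah, bc, bd, be, bf, bg, bh, cd, ce, cf, ci, dg, dh, di, eg, eh, ei, fg, fh, fi, gi, hi
  2-simplices (18): acd, ace, adg, aeh, afg, afh, bce, bcf, bdg, bdh, beg, bfh, cdi, cfi, dhi, egi, ehi, fgi

giving chain groups C_0 ≅ Z^9, C_1 ≅ Z^27, C_2 ≅ Z^18.

∂_1: C_1 → C_0 maps an edge to its endpoints' difference, ∂[p,q] = q − p.
This gives a 9×27 integer matrix of rank 8; reducing to Smith normal form yields diagonal entries (1,1,1,1,1,1,1,1).

∂_2: C_2 → C_1 maps a triangle to the signed sum of its edges. For instance
  ∂beg = eg − bg + be,
  ∂adg = dg − ag + ad.
The 27×18 boundary matrix has rank 17 and Smith normal form diag(1,1,1,1,1,1,1,1,1,1,1,1,1,1,1,1,1).

Now H_k = ker ∂_k / im ∂_{k+1}, so:

  H_0: rank C_0 − rank ∂_1 = 9 − 8 = 1, and the invariant factors of ∂_1 are all 1, so H_0 ≅ Z.
  H_1: rank ker ∂_1 − rank ∂_2 = (27 − 8) − 17 = 2, and the invariant factors of ∂_2 are all 1, so H_1 ≅ Z^2.
  H_2: rank ker ∂_2 − rank ∂_3 = (18 − 17) − 0 = 1, and there is no ∂_3, so H_2 ≅ Z.

As a check, the Euler characteristic is 9 − 27 + 18 = 0, which agrees with 1 − 2 + 1 = 0.
(K is a triangulation of the torus T^2.)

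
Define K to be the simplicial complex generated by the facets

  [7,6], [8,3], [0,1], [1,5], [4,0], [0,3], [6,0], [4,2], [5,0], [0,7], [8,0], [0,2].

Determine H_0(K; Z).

H_0 ≅ Z.

K has 9 vertices, 12 edges.
rank ∂_0 = 0, rank ∂_1 = 8 ⇒ b_0 = 9 − 0 − 8 = 1; all invariant factors of ∂_1 are 1 so no torsion. So H_0 = Z.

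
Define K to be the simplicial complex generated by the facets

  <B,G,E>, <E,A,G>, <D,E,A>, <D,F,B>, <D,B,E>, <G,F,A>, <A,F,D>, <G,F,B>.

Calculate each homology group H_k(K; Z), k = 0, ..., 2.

Take the total order A < B < D < E < F < G on the vertex set. Then K (dimension 2) consists of the simplices:

  0-simplices (6): A, B, D, E, F, G
  1-simplices (12): AD, AE, AF, AG, BD, BE, BF, BG, DE, DF, EG, FG
  2-simplices (8): ADE, ADF, AEG, AFG, BDE, BDF, BEG, BFG

giving chain groups C_0 ≅ Z^6, C_1 ≅ Z^12, C_2 ≅ Z^8.

The boundary map ∂_1: C_1 → C_0 is given by ∂[p,q] = [q] − [p].
The 6×12 boundary matrix has rank 5 and Smith normal form diag(1,1,1,1,1).

∂_2: C_2 → C_1 sends each 2-simplex [p,q,r] to [q,r] − [p,r] + [p,q]. For instance
  ∂ADE = DE − AE + AD,
  ∂AFG = FG − AG + AF.
This gives a 12×8 integer matrix of rank 7; reducing to Smith normal form yields diagonal entries (1,1,1,1,1,1,1).

Reading off H_k = ker ∂_k / im ∂_{k+1}:

  H_0: rank C_0 − rank ∂_1 = 6 − 5 = 1, and the invariant factors of ∂_1 are all 1, so H_0 = Z.
  H_1: rank ker ∂_1 − rank ∂_2 = (12 − 5) − 7 = 0, and the invariant factors of ∂_2 are all 1, so H_1 = 0.
  H_2: rank ker ∂_2 − rank ∂_3 = (8 − 7) − 0 = 1, and there is no ∂_3, so H_2 = Z.

As a check, the Euler characteristic is 6 − 12 + 8 = 2, which agrees with 1 − 0 + 1 = 2.

H_0 = Z,  H_1 = 0,  H_2 = Z.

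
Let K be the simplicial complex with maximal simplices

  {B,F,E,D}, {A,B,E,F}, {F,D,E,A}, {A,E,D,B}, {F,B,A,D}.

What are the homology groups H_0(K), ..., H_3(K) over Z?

K has 5 vertices, 10 edges, 10 triangles, 5 3-simplices.
rank ∂_0 = 0, rank ∂_1 = 4 ⇒ b_0 = 5 − 0 − 4 = 1; all invariant factors of ∂_1 are 1 so no torsion. So H_0 ≅ Z.
rank ∂_1 = 4, rank ∂_2 = 6 ⇒ b_1 = 10 − 4 − 6 = 0; all invariant factors of ∂_2 are 1 so no torsion. So H_1 ≅ 0.
rank ∂_2 = 6, rank ∂_3 = 4 ⇒ b_2 = 10 − 6 − 4 = 0; all invariant factors of ∂_3 are 1 so no torsion. So H_2 ≅ 0.
rank ∂_3 = 4, rank ∂_4 = 0 ⇒ b_3 = 5 − 4 − 0 = 1. So H_3 ≅ Z.

H_0 ≅ Z,  H_1 = 0,  H_2 = 0,  H_3 ≅ Z.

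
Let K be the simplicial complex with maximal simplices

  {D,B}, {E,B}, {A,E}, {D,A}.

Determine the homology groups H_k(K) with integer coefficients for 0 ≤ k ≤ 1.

H_0 = Z,  H_1 = Z.

Fix the vertex order A < B < D < E and write every simplex with vertices in increasing order. Then dim K = 1 and the simplices of K are:

  0-simplices (4): A, B, D, E
  1-simplices (4): AD, AE, BD, BE

so the chain groups are C_0 ≅ Z^4, C_1 ≅ Z^4.

Boundary ∂_1: C_1 → C_0 sends each edge [p,q] (with p < q) to q − p.
As a 4×4 matrix over Z this has rank 3, with invariant factors (1,1,1).

Reading off H_k = ker ∂_k / im ∂_{k+1}:

  H_0: rank C_0 − rank ∂_1 = 4 − 3 = 1, and the invariant factors of ∂_1 are all 1, so H_0 ≅ Z.
  H_1: rank ker ∂_1 − rank ∂_2 = (4 − 3) − 0 = 1, and there is no ∂_2, so H_1 ≅ Z.

As a check, the Euler characteristic is 4 − 4 = 0, which agrees with 1 − 1 = 0.
(K is a triangulation of the circle S^1.)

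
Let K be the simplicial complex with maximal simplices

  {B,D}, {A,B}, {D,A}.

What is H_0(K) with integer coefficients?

Fix the vertex order A < B < D and write every simplex with vertices in increasing order. Then dim K = 1 and the simplices of K are:

  0-simplices (3): A, B, D
  1-simplices (3): AB, AD, BD

so the chain groups are C_0 ≅ Z^3, C_1 ≅ Z^3.

The boundary map ∂_1: C_1 → C_0 is given by ∂[p,q] = [q] − [p]. For instance
  ∂AD = D − A.
The resulting 3×3 matrix has rank 2, and its Smith normal form has invariant factors (1,1).

Computing H_k = (kernel of ∂_k) / (image of ∂_{k+1}):

  H_0: rank C_0 − rank ∂_1 = 3 − 2 = 1, and the invariant factors of ∂_1 are all 1, so H_0 = Z.

(K is a triangulation of the circle S^1.)

H_0 = Z.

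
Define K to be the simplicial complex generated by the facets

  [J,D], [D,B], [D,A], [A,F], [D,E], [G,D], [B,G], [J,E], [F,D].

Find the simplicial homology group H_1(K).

Order the vertices as A < B < D < E < F < G < J. Listing each simplex with vertices in this order, K has dimension 1 with simplices:

  0-simplices (7): A, B, D, E, F, G, J
  1-simplices (9): AD, AF, BD, BG, DE, DF, DG, DJ, EJ

so the chain groups are C_0 ≅ Z^7, C_1 ≅ Z^9.

Boundary ∂_1: C_1 → C_0 maps an edge to its endpoints' difference, ∂[p,q] = q − p. For instance
  ∂DJ = J − D.
The resulting 7×9 matrix has rank 6, and its Smith normal form has invariant factors (1,1,1,1,1,1).

Now H_k = ker ∂_k / im ∂_{k+1}, so:

  H_1: rank ker ∂_1 − rank ∂_2 = (9 − 6) − 0 = 3, and there is no ∂_2, so H_1 ≅ Z^3.

H_1 = Z^3.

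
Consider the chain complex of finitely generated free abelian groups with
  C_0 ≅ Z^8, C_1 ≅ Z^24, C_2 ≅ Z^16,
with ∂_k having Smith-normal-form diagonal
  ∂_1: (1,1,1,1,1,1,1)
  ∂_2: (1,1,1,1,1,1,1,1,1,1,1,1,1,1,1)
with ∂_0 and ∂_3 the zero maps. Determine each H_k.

H_0: b_0 = 8 − 0 − 7 = 1; torsion from ∂_1 factors > 1: none. So H_0 = Z.
H_1: b_1 = 24 − 7 − 15 = 2; torsion from ∂_2 factors > 1: none. So H_1 = Z^2.
H_2: b_2 = 16 − 15 − 0 = 1; torsion from ∂_3 factors > 1: none. So H_2 = Z.

H_0 = Z,  H_1 = Z^2,  H_2 = Z.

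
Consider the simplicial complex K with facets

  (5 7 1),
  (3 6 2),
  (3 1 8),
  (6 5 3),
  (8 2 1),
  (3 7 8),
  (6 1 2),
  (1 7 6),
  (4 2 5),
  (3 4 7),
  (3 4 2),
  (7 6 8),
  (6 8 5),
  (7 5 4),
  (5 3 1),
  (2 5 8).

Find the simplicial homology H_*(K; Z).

H_0 = Z,  H_1 = Z^2,  H_2 = Z.

Order the vertices as 1 < 2 < 3 < 4 < 5 < 6 < 7 < 8. Listing each simplex with vertices in this order, K has dimension 2 with simplices:

  0-simplices (8): [1], [2], [3], [4], [5], [6], [7], [8]
  1-simplices (24): (24 of them)
  2-simplices (16): [1,2,6], [1,2,8], [1,3,5], [1,3,8], [1,5,7], [1,6,7], [2,3,4], [2,3,6], [2,4,5], [2,5,8], [3,4,7], [3,5,6], [3,7,8], [4,5,7], [5,6,8], [6,7,8]

giving chain groups C_0 ≅ Z^8, C_1 ≅ Z^24, C_2 ≅ Z^16.

∂_1: C_1 → C_0 is given by ∂[p,q] = [q] − [p].
The 8×24 boundary matrix has rank 7 and Smith normal form diag(1,1,1,1,1,1,1).

∂_2: C_2 → C_1 acts by ∂[p,q,r] = [q,r] − [p,r] + [p,q]. For instance
  ∂[3,5,6] = [5,6] − [3,6] + [3,5],
  ∂[1,2,8] = [2,8] − [1,8] + [1,2].
As a 24×16 matrix over Z this has rank 15, with invariant factors (1,1,1,1,1,1,1,1,1,1,1,1,1,1,1).

Now H_k = ker ∂_k / im ∂_{k+1}, so:

  H_0: rank C_0 − rank ∂_1 = 8 − 7 = 1, and the invariant factors of ∂_1 are all 1, so H_0 ≅ Z.
  H_1: rank ker ∂_1 − rank ∂_2 = (24 − 7) − 15 = 2, and the invariant factors of ∂_2 are all 1, so H_1 ≅ Z^2.
  H_2: rank ker ∂_2 − rank ∂_3 = (16 − 15) − 0 = 1, and there is no ∂_3, so H_2 ≅ Z.

(K is a triangulation of the torus T^2.)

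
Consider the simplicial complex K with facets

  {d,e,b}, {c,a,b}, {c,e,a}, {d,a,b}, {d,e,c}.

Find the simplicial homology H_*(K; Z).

We work with the vertex ordering a < b < c < d < e. The simplices of K, each written with vertices in increasing order, are:

  0-simplices (5): a, b, c, d, e
  1-simplices (10): ab, ac, ad, ae, bc, bd, be, cd, ce, de
  2-simplices (5): abc, abd, ace, bde, cde

Hence C_0 ≅ Z^5, C_1 ≅ Z^10, C_2 ≅ Z^5.

∂_1: C_1 → C_0 is given by ∂[p,q] = [q] − [p]. For instance
  ∂de = e − d.
As a 5×10 matrix over Z this has rank 4, with invariant factors (1,1,1,1).

∂_2: C_2 → C_1 acts by ∂[p,q,r] = [q,r] − [p,r] + [p,q]. For instance
  ∂abc = bc − ac + ab,
  ∂cde = de − ce + cd.
The resulting 10×5 matrix has rank 5, and its Smith normal form has invariant factors (1,1,1,1,1).

Now H_k = ker ∂_k / im ∂_{k+1}, so:

  H_0: rank C_0 − rank ∂_1 = 5 − 4 = 1, and the invariant factors of ∂_1 are all 1, so H_0 ≅ Z.
  H_1: rank ker ∂_1 − rank ∂_2 = (10 − 4) − 5 = 1, and the invariant factors of ∂_2 are all 1, so H_1 ≅ Z.
  H_2: rank ker ∂_2 − rank ∂_3 = (5 − 5) − 0 = 0, and there is no ∂_3, so H_2 ≅ 0.

(K is a triangulation of the Möbius band.)

H_0 ≅ Z,  H_1 ≅ Z,  H_2 = 0.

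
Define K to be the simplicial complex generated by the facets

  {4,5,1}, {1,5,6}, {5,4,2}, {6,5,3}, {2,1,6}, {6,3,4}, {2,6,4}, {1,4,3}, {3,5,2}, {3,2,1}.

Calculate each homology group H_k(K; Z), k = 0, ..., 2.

H_0 = Z,  H_1 = Z/2Z,  H_2 = 0.

Take the total order 1 < 2 < 3 < 4 < 5 < 6 on the vertex set. Then K (dimension 2) consists of the simplices:

  0-simplices (6): [1], [2], [3], [4], [5], [6]
  1-simplices (15): [1,2], [1,3], [1,4], [1,5], [1,6], [2,3], [2,4], [2,5], [2,6], [3,4], [3,5], [3,6], [4,5], [4,6], [5,6]
  2-simplices (10): [1,2,3], [1,2,6], [1,3,4], [1,4,5], [1,5,6], [2,3,5], [2,4,5], [2,4,6], [3,4,6], [3,5,6]

giving chain groups C_0 ≅ Z^6, C_1 ≅ Z^15, C_2 ≅ Z^10.

The boundary map ∂_1: C_1 → C_0 is given by ∂[p,q] = [q] − [p]. For instance
  ∂[4,5] = [5] − [4].
The 6×15 boundary matrix has rank 5 and Smith normal form diag(1,1,1,1,1).

The boundary map ∂_2: C_2 → C_1 sends each 2-simplex [p,q,r] to [q,r] − [p,r] + [p,q]. For instance
  ∂[3,5,6] = [5,6] − [3,6] + [3,5],
  ∂[2,4,5] = [4,5] − [2,5] + [2,4].
As a 15×10 matrix over Z this has rank 10, with invariant factors (1,1,1,1,1,1,1,1,1,2).

From H_k ≅ ker(∂_k) / im(∂_{k+1}) we obtain:

  H_0: rank C_0 − rank ∂_1 = 6 − 5 = 1, and the invariant factors of ∂_1 are all 1, so H_0 ≅ Z.
  H_1: rank ker ∂_1 − rank ∂_2 = (15 − 5) − 10 = 0, and ∂_2 has invariant factor 2 > 1, so H_1 ≅ Z/2Z.
  H_2: rank ker ∂_2 − rank ∂_3 = (10 − 10) − 0 = 0, and there is no ∂_3, so H_2 ≅ 0.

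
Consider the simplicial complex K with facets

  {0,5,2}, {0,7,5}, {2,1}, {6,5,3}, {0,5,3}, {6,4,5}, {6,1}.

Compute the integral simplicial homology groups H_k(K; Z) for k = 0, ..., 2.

K has 8 vertices, 13 edges, 5 triangles.
rank ∂_0 = 0, rank ∂_1 = 7 ⇒ b_0 = 8 − 0 − 7 = 1; all invariant factors of ∂_1 are 1 so no torsion. So H_0 = Z.
rank ∂_1 = 7, rank ∂_2 = 5 ⇒ b_1 = 13 − 7 − 5 = 1; all invariant factors of ∂_2 are 1 so no torsion. So H_1 = Z.
rank ∂_2 = 5, rank ∂_3 = 0 ⇒ b_2 = 5 − 5 − 0 = 0. So H_2 = 0.

H_0 = Z,  H_1 = Z,  H_2 = 0.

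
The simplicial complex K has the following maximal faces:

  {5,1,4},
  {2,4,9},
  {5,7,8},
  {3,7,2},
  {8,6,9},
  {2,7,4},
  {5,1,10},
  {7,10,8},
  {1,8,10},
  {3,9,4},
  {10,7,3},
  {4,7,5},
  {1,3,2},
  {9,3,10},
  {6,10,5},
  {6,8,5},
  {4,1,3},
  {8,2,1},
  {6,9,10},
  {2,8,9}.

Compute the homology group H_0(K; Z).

K has 10 vertices, 30 edges, 20 triangles.
rank ∂_0 = 0, rank ∂_1 = 9 ⇒ b_0 = 10 − 0 − 9 = 1; all invariant factors of ∂_1 are 1 so no torsion. So H_0 = Z.

H_0 = Z.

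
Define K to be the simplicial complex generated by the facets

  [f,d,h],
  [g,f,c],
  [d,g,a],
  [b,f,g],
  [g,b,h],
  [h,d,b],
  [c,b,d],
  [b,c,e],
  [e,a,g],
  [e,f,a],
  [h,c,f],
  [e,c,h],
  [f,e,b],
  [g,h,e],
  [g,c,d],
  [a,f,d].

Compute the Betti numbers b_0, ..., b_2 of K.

b_0 = 1, b_1 = 2, b_2 = 1.

Take the total order a < b < c < d < e < f < g < h on the vertex set. Then K (dimension 2) consists of the simplices:

  0-simplices (8): a, b, c, d, e, f, g, h
  1-simplices (24): ad, ae, af, ag, bc, bd, be, bf, bg, bh, cd, ce, cf, cg, ch, df, dg, dh, ef, eg, eh, fg, fh, gh
  2-simplices (16): adf, adg, aef, aeg, bcd, bce, bdh, bef, bfg, bgh, cdg, ceh, cfg, cfh, dfh, egh

so the chain groups are C_0 ≅ Z^8, C_1 ≅ Z^24, C_2 ≅ Z^16.

Boundary ∂_1: C_1 → C_0 is given by ∂[p,q] = [q] − [p]. For instance
  ∂bf = f − b.
This gives a 8×24 integer matrix of rank 7; reducing to Smith normal form yields diagonal entries (1,1,1,1,1,1,1).

∂_2: C_2 → C_1 maps a triangle to the signed sum of its edges. For instance
  ∂cfh = fh − ch + cf,
  ∂adg = dg − ag + ad.
The resulting 24×16 matrix has rank 15, and its Smith normal form has invariant factors (1,1,1,1,1,1,1,1,1,1,1,1,1,1,1).

Reading off H_k = ker ∂_k / im ∂_{k+1}:

  H_0: rank C_0 − rank ∂_1 = 8 − 7 = 1, and the invariant factors of ∂_1 are all 1, so H_0 = Z.
  H_1: rank ker ∂_1 − rank ∂_2 = (24 − 7) − 15 = 2, and the invariant factors of ∂_2 are all 1, so H_1 = Z^2.
  H_2: rank ker ∂_2 − rank ∂_3 = (16 − 15) − 0 = 1, and there is no ∂_3, so H_2 = Z.

Hence the Betti numbers are b_0 = 1, b_1 = 2, b_2 = 1.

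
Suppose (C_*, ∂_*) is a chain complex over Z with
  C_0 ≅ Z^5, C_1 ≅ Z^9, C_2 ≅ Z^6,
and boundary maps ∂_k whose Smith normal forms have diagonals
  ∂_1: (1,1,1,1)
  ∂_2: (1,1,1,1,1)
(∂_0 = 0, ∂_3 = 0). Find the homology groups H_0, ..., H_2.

H_0: b_0 = 5 − 0 − 4 = 1; torsion from ∂_1 factors > 1: none. So H_0 = Z.
H_1: b_1 = 9 − 4 − 5 = 0; torsion from ∂_2 factors > 1: none. So H_1 = 0.
H_2: b_2 = 6 − 5 − 0 = 1; torsion from ∂_3 factors > 1: none. So H_2 = Z.

H_0 = Z,  H_1 = 0,  H_2 = Z.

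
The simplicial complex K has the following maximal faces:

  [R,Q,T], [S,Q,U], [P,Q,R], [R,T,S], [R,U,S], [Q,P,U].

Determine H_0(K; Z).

We work with the vertex ordering P < Q < R < S < T < U. The simplices of K, each written with vertices in increasing order, are:

  0-simplices (6): P, Q, R, S, T, U
  1-simplices (12): PQ, PR, PU, QR, QS, QT, QU, RS, RT, RU, ST, SU
  2-simplices (6): PQR, PQU, QRT, QSU, RST, RSU

giving chain groups C_0 ≅ Z^6, C_1 ≅ Z^12, C_2 ≅ Z^6.

∂_1: C_1 → C_0 maps an edge to its endpoints' difference, ∂[p,q] = q − p. For instance
  ∂QS = S − Q.
As a 6×12 matrix over Z this has rank 5, with invariant factors (1,1,1,1,1).

The boundary map ∂_2: C_2 → C_1 sends each 2-simplex [p,q,r] to [q,r] − [p,r] + [p,q]. For instance
  ∂PQR = QR − PR + PQ,
  ∂PQU = QU − PU + PQ.
This gives a 12×6 integer matrix of rank 6; reducing to Smith normal form yields diagonal entries (1,1,1,1,1,1).

From H_k ≅ ker(∂_k) / im(∂_{k+1}) we obtain:

  H_0: rank C_0 − rank ∂_1 = 6 − 5 = 1, and the invariant factors of ∂_1 are all 1, so H_0 = Z.

H_0 ≅ Z.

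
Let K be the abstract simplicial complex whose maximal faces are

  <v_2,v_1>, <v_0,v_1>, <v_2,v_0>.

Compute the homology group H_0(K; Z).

Fix the vertex order v_0 < v_1 < v_2 and write every simplex with vertices in increasing order. Then dim K = 1 and the simplices of K are:

  0-simplices (3): [v_0], [v_1], [v_2]
  1-simplices (3): [v_0,v_1], [v_0,v_2], [v_1,v_2]

so the chain groups are C_0 ≅ Z^3, C_1 ≅ Z^3.

∂_1: C_1 → C_0 sends each edge [p,q] (with p < q) to q − p. For instance
  ∂[v_0,v_2] = [v_2] − [v_0].
This gives a 3×3 integer matrix of rank 2; reducing to Smith normal form yields diagonal entries (1,1).

From H_k ≅ ker(∂_k) / im(∂_{k+1}) we obtain:

  H_0: rank C_0 − rank ∂_1 = 3 − 2 = 1, and the invariant factors of ∂_1 are all 1, so H_0 = Z.

(K is a triangulation of the circle S^1.)

H_0 ≅ Z.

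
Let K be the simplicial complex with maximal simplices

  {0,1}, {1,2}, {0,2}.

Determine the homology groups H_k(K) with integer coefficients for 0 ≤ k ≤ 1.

H_0 = Z,  H_1 = Z.

Order the vertices as 0 < 1 < 2. Listing each simplex with vertices in this order, K has dimension 1 with simplices:

  0-simplices (3): [0], [1], [2]
  1-simplices (3): [0,1], [0,2], [1,2]

so the chain groups are C_0 ≅ Z^3, C_1 ≅ Z^3.

The boundary map ∂_1: C_1 → C_0 maps an edge to its endpoints' difference, ∂[p,q] = q − p.
The resulting 3×3 matrix has rank 2, and its Smith normal form has invariant factors (1,1).

From H_k ≅ ker(∂_k) / im(∂_{k+1}) we obtain:

  H_0: rank C_0 − rank ∂_1 = 3 − 2 = 1, and the invariant factors of ∂_1 are all 1, so H_0 ≅ Z.
  H_1: rank ker ∂_1 − rank ∂_2 = (3 − 2) − 0 = 1, and there is no ∂_2, so H_1 ≅ Z.

As a check, the Euler characteristic is 3 − 3 = 0, which agrees with 1 − 1 = 0.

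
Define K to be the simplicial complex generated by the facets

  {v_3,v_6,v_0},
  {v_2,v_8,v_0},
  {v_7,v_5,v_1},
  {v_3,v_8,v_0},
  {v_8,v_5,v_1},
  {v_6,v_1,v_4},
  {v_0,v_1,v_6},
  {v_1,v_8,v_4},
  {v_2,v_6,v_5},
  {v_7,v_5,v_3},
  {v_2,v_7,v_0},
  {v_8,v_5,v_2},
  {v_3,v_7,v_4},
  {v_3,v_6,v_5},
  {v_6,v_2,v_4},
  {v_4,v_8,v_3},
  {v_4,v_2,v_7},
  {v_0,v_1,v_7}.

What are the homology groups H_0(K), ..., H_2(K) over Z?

H_0 = Z,  H_1 = Z^2,  H_2 = Z.

We work with the vertex ordering v_0 < v_1 < v_2 < v_3 < v_4 < v_5 < v_6 < v_7 < v_8. The simplices of K, each written with vertices in increasing order, are:

  0-simplices (9): [v_0], [v_1], [v_2], [v_3], [v_4], [v_5], [v_6], [v_7], [v_8]
  1-simplices (27): (27 of them)
  2-simplices (18): (18 of them)

so the chain groups are C_0 ≅ Z^9, C_1 ≅ Z^27, C_2 ≅ Z^18.

The boundary map ∂_1: C_1 → C_0 maps an edge to its endpoints' difference, ∂[p,q] = q − p. For instance
  ∂[v_3,v_5] = [v_5] − [v_3].
As a 9×27 matrix over Z this has rank 8, with invariant factors (1,1,1,1,1,1,1,1).

The boundary map ∂_2: C_2 → C_1 acts by ∂[p,q,r] = [q,r] − [p,r] + [p,q]. For instance
  ∂[v_1,v_5,v_8] = [v_5,v_8] − [v_1,v_8] + [v_1,v_5],
  ∂[v_2,v_4,v_7] = [v_4,v_7] − [v_2,v_7] + [v_2,v_4].
As a 27×18 matrix over Z this has rank 17, with invariant factors (1,1,1,1,1,1,1,1,1,1,1,1,1,1,1,1,1).

Reading off H_k = ker ∂_k / im ∂_{k+1}:

  H_0: rank C_0 − rank ∂_1 = 9 − 8 = 1, and the invariant factors of ∂_1 are all 1, so H_0 ≅ Z.
  H_1: rank ker ∂_1 − rank ∂_2 = (27 − 8) − 17 = 2, and the invariant factors of ∂_2 are all 1, so H_1 ≅ Z^2.
  H_2: rank ker ∂_2 − rank ∂_3 = (18 − 17) − 0 = 1, and there is no ∂_3, so H_2 ≅ Z.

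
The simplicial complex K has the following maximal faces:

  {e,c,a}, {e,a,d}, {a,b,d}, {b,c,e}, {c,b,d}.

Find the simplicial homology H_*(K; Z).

Fix the vertex order a < b < c < d < e and write every simplex with vertices in increasing order. Then dim K = 2 and the simplices of K are:

  0-simplices (5): a, b, c, d, e
  1-simplices (10): ab, ac, ad, ae, bc, bd, be, cd, ce, de
  2-simplices (5): abd, ace, ade, bcd, bce

Hence C_0 ≅ Z^5, C_1 ≅ Z^10, C_2 ≅ Z^5.

The boundary map ∂_1: C_1 → C_0 sends each edge [p,q] (with p < q) to q − p.
This gives a 5×10 integer matrix of rank 4; reducing to Smith normal form yields diagonal entries (1,1,1,1).

The boundary map ∂_2: C_2 → C_1 maps a triangle to the signed sum of its edges. For instance
  ∂ace = ce − ae + ac,
  ∂ade = de − ae + ad.
This gives a 10×5 integer matrix of rank 5; reducing to Smith normal form yields diagonal entries (1,1,1,1,1).

Now H_k = ker ∂_k / im ∂_{k+1}, so:

  H_0: rank C_0 − rank ∂_1 = 5 − 4 = 1, and the invariant factors of ∂_1 are all 1, so H_0 = Z.
  H_1: rank ker ∂_1 − rank ∂_2 = (10 − 4) − 5 = 1, and the invariant factors of ∂_2 are all 1, so H_1 = Z.
  H_2: rank ker ∂_2 − rank ∂_3 = (5 − 5) − 0 = 0, and there is no ∂_3, so H_2 = 0.

As a check, the Euler characteristic is 5 − 10 + 5 = 0, which agrees with 1 − 1 + 0 = 0.

H_0 = Z,  H_1 = Z,  H_2 = 0.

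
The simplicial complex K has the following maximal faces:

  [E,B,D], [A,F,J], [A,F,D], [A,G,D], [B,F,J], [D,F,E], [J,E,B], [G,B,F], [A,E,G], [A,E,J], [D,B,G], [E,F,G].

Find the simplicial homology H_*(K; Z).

H_0 ≅ Z,  H_1 ≅ Z/2,  H_2 = 0.

Fix the vertex order A < B < D < E < F < G < J and write every simplex with vertices in increasing order. Then dim K = 2 and the simplices of K are:

  0-simplices (7): A, B, D, E, F, G, J
  1-simplices (18): AD, AE, AF, AG, AJ, BD, BE, BF, BG, BJ, DE, DF, DG, EF, EG, EJ, FG, FJ
  2-simplices (12): ADF, ADG, AEG, AEJ, AFJ, BDE, BDG, BEJ, BFG, BFJ, DEF, EFG

so the chain groups are C_0 ≅ Z^7, C_1 ≅ Z^18, C_2 ≅ Z^12.

The boundary map ∂_1: C_1 → C_0 sends each edge [p,q] (with p < q) to q − p. For instance
  ∂DE = E − D.
This gives a 7×18 integer matrix of rank 6; reducing to Smith normal form yields diagonal entries (1,1,1,1,1,1).

Boundary ∂_2: C_2 → C_1 sends each 2-simplex [p,q,r] to [q,r] − [p,r] + [p,q]. For instance
  ∂AFJ = FJ − AJ + AF,
  ∂BDE = DE − BE + BD.
The 18×12 boundary matrix has rank 12 and Smith normal form diag(1,1,1,1,1,1,1,1,1,1,1,2).

Computing H_k = (kernel of ∂_k) / (image of ∂_{k+1}):

  H_0: rank C_0 − rank ∂_1 = 7 − 6 = 1, and the invariant factors of ∂_1 are all 1, so H_0 ≅ Z.
  H_1: rank ker ∂_1 − rank ∂_2 = (18 − 6) − 12 = 0, and ∂_2 has invariant factor 2 > 1, so H_1 ≅ Z/2.
  H_2: rank ker ∂_2 − rank ∂_3 = (12 − 12) − 0 = 0, and there is no ∂_3, so H_2 ≅ 0.

(K is a triangulation of the real projective plane RP^2.)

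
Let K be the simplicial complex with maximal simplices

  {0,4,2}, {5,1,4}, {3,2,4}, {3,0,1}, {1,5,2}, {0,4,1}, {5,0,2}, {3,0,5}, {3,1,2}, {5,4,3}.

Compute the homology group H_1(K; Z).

We work with the vertex ordering 0 < 1 < 2 < 3 < 4 < 5. The simplices of K, each written with vertices in increasing order, are:

  0-simplices (6): [0], [1], [2], [3], [4], [5]
  1-simplices (15): [0,1], [0,2], [0,3], [0,4], [0,5], [1,2], [1,3], [1,4], [1,5], [2,3], [2,4], [2,5], [3,4], [3,5], [4,5]
  2-simplices (10): [0,1,3], [0,1,4], [0,2,4], [0,2,5], [0,3,5], [1,2,3], [1,2,5], [1,4,5], [2,3,4], [3,4,5]

Hence C_0 ≅ Z^6, C_1 ≅ Z^15, C_2 ≅ Z^10.

The boundary map ∂_1: C_1 → C_0 sends each edge [p,q] (with p < q) to q − p. For instance
  ∂[4,5] = [5] − [4].
This gives a 6×15 integer matrix of rank 5; reducing to Smith normal form yields diagonal entries (1,1,1,1,1).

Boundary ∂_2: C_2 → C_1 acts by ∂[p,q,r] = [q,r] − [p,r] + [p,q]. For instance
  ∂[0,1,4] = [1,4] − [0,4] + [0,1],
  ∂[1,2,5] = [2,5] − [1,5] + [1,2].
The resulting 15×10 matrix has rank 10, and its Smith normal form has invariant factors (1,1,1,1,1,1,1,1,1,2).

Computing H_k = (kernel of ∂_k) / (image of ∂_{k+1}):

  H_1: rank ker ∂_1 − rank ∂_2 = (15 − 5) − 10 = 0, and ∂_2 has invariant factor 2 > 1, so H_1 ≅ Z/2.

H_1 = Z/2.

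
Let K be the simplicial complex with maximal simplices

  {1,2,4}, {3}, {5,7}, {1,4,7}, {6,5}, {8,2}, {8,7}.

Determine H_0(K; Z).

H_0 = Z^2.

Fix the vertex order 1 < 2 < 3 < 4 < 5 < 6 < 7 < 8 and write every simplex with vertices in increasing order. Then dim K = 2 and the simplices of K are:

  0-simplices (8): [1], [2], [3], [4], [5], [6], [7], [8]
  1-simplices (9): [1,2], [1,4], [1,7], [2,4], [2,8], [4,7], [5,6], [5,7], [7,8]
  2-simplices (2): [1,2,4], [1,4,7]

giving chain groups C_0 ≅ Z^8, C_1 ≅ Z^9, C_2 ≅ Z^2.

The boundary map ∂_1: C_1 → C_0 maps an edge to its endpoints' difference, ∂[p,q] = q − p. For instance
  ∂[1,2] = [2] − [1].
The 8×9 boundary matrix has rank 6 and Smith normal form diag(1,1,1,1,1,1).

The boundary map ∂_2: C_2 → C_1 maps a triangle to the signed sum of its edges. For instance
  ∂[1,2,4] = [2,4] − [1,4] + [1,2],
  ∂[1,4,7] = [4,7] − [1,7] + [1,4].
This gives a 9×2 integer matrix of rank 2; reducing to Smith normal form yields diagonal entries (1,1).

Now H_k = ker ∂_k / im ∂_{k+1}, so:

  H_0: rank C_0 − rank ∂_1 = 8 − 6 = 2, and the invariant factors of ∂_1 are all 1, so H_0 ≅ Z^2.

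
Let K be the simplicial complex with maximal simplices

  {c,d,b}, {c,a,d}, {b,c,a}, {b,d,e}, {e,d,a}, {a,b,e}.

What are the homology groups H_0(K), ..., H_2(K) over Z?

H_0 ≅ Z,  H_1 = 0,  H_2 ≅ Z.

Take the total order a < b < c < d < e on the vertex set. Then K (dimension 2) consists of the simplices:

  0-simplices (5): a, b, c, d, e
  1-simplices (9): ab, ac, ad, ae, bc, bd, be, cd, de
  2-simplices (6): abc, abe, acd, ade, bcd, bde

Hence C_0 ≅ Z^5, C_1 ≅ Z^9, C_2 ≅ Z^6.

Boundary ∂_1: C_1 → C_0 sends each edge [p,q] (with p < q) to q − p. For instance
  ∂ac = c − a.
The resulting 5×9 matrix has rank 4, and its Smith normal form has invariant factors (1,1,1,1).

The boundary map ∂_2: C_2 → C_1 acts by ∂[p,q,r] = [q,r] − [p,r] + [p,q]. For instance
  ∂ade = de − ae + ad,
  ∂abe = be − ae + ab.
The resulting 9×6 matrix has rank 5, and its Smith normal form has invariant factors (1,1,1,1,1).

Computing H_k = (kernel of ∂_k) / (image of ∂_{k+1}):

  H_0: rank C_0 − rank ∂_1 = 5 − 4 = 1, and the invariant factors of ∂_1 are all 1, so H_0 ≅ Z.
  H_1: rank ker ∂_1 − rank ∂_2 = (9 − 4) − 5 = 0, and the invariant factors of ∂_2 are all 1, so H_1 ≅ 0.
  H_2: rank ker ∂_2 − rank ∂_3 = (6 − 5) − 0 = 1, and there is no ∂_3, so H_2 ≅ Z.

As a check, the Euler characteristic is 5 − 9 + 6 = 2, which agrees with 1 − 0 + 1 = 2.
(K is a triangulation of the 2-sphere S^2.)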